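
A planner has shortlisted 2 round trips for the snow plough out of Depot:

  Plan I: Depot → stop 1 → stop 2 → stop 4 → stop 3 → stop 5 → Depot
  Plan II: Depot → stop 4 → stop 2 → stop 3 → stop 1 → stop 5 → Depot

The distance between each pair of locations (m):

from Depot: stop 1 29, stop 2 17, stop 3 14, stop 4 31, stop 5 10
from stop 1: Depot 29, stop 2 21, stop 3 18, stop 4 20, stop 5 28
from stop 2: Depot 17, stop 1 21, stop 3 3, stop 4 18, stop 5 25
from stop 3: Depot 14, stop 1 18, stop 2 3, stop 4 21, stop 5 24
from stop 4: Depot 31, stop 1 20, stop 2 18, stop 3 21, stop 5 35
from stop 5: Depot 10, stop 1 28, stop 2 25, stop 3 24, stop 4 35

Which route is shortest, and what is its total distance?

108 m — Plan II is the shortest.

Plan I: 29 + 21 + 18 + 21 + 24 + 10 = 123
Plan II: 31 + 18 + 3 + 18 + 28 + 10 = 108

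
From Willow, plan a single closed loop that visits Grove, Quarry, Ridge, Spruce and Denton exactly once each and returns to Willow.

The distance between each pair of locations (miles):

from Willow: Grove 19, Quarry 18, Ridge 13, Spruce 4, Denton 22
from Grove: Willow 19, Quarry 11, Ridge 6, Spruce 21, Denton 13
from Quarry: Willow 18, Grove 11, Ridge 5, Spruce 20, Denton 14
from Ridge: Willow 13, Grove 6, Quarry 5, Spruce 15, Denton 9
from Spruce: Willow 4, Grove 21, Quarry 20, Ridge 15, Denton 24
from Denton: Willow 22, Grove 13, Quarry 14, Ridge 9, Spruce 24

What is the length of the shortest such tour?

70 miles — the shortest possible round trip.

With 5 stops there are 5!/2 = 60 distinct round trips (a route and its reverse cost the same).
Willow→Grove→Quarry→Ridge→Spruce→Denton→Willow: 19+11+5+15+24+22 = 96
Willow→Grove→Quarry→Ridge→Denton→Spruce→Willow: 19+11+5+9+24+4 = 72
Willow→Grove→Quarry→Spruce→Ridge→Denton→Willow: 19+11+20+15+9+22 = 96
Willow→Grove→Quarry→Spruce→Denton→Ridge→Willow: 19+11+20+24+9+13 = 96
Willow→Grove→Quarry→Denton→Ridge→Spruce→Willow: 19+11+14+9+15+4 = 72
Willow→Grove→Quarry→Denton→Spruce→Ridge→Willow: 19+11+14+24+15+13 = 96
Willow→Grove→Ridge→Quarry→Spruce→Denton→Willow: 19+6+5+20+24+22 = 96
Willow→Grove→Ridge→Quarry→Denton→Spruce→Willow: 19+6+5+14+24+4 = 72
Willow→Grove→Ridge→Spruce→Quarry→Denton→Willow: 19+6+15+20+14+22 = 96
Willow→Grove→Ridge→Spruce→Denton→Quarry→Willow: 19+6+15+24+14+18 = 96
Willow→Grove→Ridge→Denton→Quarry→Spruce→Willow: 19+6+9+14+20+4 = 72
Willow→Grove→Ridge→Denton→Spruce→Quarry→Willow: 19+6+9+24+20+18 = 96
Willow→Grove→Spruce→Quarry→Ridge→Denton→Willow: 19+21+20+5+9+22 = 96
Willow→Grove→Spruce→Quarry→Denton→Ridge→Willow: 19+21+20+14+9+13 = 96
… (46 more)
Willow→Grove→Denton→Quarry→Ridge→Spruce→Willow: 19+13+14+5+15+4 = 70  ← best
The minimum is 70.
One optimal route: Willow → Grove → Denton → Quarry → Ridge → Spruce → Willow (or its reverse).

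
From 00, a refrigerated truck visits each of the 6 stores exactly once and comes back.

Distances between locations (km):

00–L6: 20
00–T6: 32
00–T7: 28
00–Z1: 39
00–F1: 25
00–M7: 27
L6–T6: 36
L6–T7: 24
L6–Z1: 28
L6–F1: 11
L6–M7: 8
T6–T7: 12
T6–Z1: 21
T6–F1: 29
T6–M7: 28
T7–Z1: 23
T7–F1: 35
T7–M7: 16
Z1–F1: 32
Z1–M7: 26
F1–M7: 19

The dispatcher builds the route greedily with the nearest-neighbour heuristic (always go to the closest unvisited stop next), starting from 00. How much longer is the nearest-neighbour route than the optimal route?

00: L6=20, F1=25, M7=27, T7=28, T6=32, Z1=39 ⇒ L6
L6: M7=8, F1=11, T7=24, Z1=28, T6=36 ⇒ M7
M7: T7=16, F1=19, Z1=26, T6=28 ⇒ T7
T7: T6=12, Z1=23, F1=35 ⇒ T6
T6: Z1=21, F1=29 ⇒ Z1
Z1: F1=32 ⇒ F1
NN route 00 → L6 → M7 → T7 → T6 → Z1 → F1 → 00 costs 134.
Optimal: 00 → T7 → T6 → Z1 → M7 → L6 → F1 → 00 costs 131 (by enumerating all 360 distinct tours).
Excess = 134 − 131 = 3.

The nearest-neighbour route is 3 km longer than optimal.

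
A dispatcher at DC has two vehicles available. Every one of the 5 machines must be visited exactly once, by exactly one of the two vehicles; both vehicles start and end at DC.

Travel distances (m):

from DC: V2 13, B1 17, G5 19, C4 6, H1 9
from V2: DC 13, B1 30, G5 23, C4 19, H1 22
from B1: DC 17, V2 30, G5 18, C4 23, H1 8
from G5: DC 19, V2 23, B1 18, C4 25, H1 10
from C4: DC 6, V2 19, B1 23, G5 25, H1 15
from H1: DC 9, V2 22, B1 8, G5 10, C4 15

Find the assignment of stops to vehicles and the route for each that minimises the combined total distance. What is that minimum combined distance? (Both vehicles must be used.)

Check every non-empty split of the stops between the two vehicles; for each half take its own optimal tour:
  {V2} + {B1, G5, C4, H1}: 26 + 66 = 92
  {B1} + {V2, G5, C4, H1}: 34 + 67 = 101
  {V2, B1} + {G5, C4, H1}: 60 + 50 = 110
  {G5} + {V2, B1, C4, H1}: 38 + 72 = 110
  {V2, G5} + {B1, C4, H1}: 55 + 46 = 101
  {B1, G5} + {V2, C4, H1}: 54 + 56 = 110
  … (15 splits in total)
  {C4} + {V2, B1, G5, H1}: 12 + 71 = 83  ← best
Best: vehicle 1 DC → C4 → DC = 12; vehicle 2 DC → V2 → G5 → B1 → H1 → DC = 71; combined 83.

83 m — the smallest possible combined total.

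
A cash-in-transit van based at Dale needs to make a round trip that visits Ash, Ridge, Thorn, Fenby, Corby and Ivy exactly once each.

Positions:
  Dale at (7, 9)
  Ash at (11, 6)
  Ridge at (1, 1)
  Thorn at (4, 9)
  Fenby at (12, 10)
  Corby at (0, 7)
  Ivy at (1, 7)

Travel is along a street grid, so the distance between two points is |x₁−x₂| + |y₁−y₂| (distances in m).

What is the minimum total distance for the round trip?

There are 360 distinct closed tours to check (reversals are equivalent).
Dale-Ash-Ridge-Thorn-Fenby-Corby-Ivy-Dale: 7+15+11+9+15+1+8 = 66
Dale-Ash-Ridge-Thorn-Fenby-Ivy-Corby-Dale: 7+15+11+9+14+1+9 = 66
Dale-Ash-Ridge-Thorn-Corby-Fenby-Ivy-Dale: 7+15+11+6+15+14+8 = 76
Dale-Ash-Ridge-Thorn-Corby-Ivy-Fenby-Dale: 7+15+11+6+1+14+6 = 60
Dale-Ash-Ridge-Thorn-Ivy-Fenby-Corby-Dale: 7+15+11+5+14+15+9 = 76
Dale-Ash-Ridge-Thorn-Ivy-Corby-Fenby-Dale: 7+15+11+5+1+15+6 = 60
Dale-Ash-Ridge-Fenby-Thorn-Corby-Ivy-Dale: 7+15+20+9+6+1+8 = 66
Dale-Ash-Ridge-Fenby-Thorn-Ivy-Corby-Dale: 7+15+20+9+5+1+9 = 66
… (352 more)
Dale-Thorn-Corby-Ivy-Ridge-Ash-Fenby-Dale: 3+6+1+6+15+5+6 = 42  ← best
The minimum is 42.
One optimal route: Dale → Thorn → Corby → Ivy → Ridge → Ash → Fenby → Dale (or its reverse).

Minimum total distance: 42 m.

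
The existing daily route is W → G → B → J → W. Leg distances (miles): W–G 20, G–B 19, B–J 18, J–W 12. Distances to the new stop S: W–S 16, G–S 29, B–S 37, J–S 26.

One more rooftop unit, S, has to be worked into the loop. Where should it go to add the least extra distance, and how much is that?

Insertion cost between consecutive stops i–j is d(i,S) + d(S,j) − d(i,j):
  between W and G: 16 + 29 − 20 = 25
  between G and B: 29 + 37 − 19 = 47
  between B and J: 37 + 26 − 18 = 45
  between J and W: 26 + 16 − 12 = 30
Cheapest insertion is between W and G, adding 25.
New total = 69 + 25 = 94.

Adding 25 miles by placing S on the W–G leg.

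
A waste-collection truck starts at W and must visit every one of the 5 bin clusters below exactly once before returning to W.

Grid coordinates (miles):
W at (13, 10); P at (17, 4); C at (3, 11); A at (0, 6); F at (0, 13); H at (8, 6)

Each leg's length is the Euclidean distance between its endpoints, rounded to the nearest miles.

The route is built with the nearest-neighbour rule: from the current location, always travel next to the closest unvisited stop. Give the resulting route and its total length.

From W: distances to unvisited — H=6, P=7, C=10, F=13, A=14. Nearest is H (6).
From H: distances to unvisited — C=7, A=8, P=9, F=11. Nearest is C (7).
From C: distances to unvisited — F=4, A=6, P=16. Nearest is F (4).
From F: distances to unvisited — A=7, P=19. Nearest is A (7).
From A: distances to unvisited — P=17. Nearest is P (17).
Return P→W: 7.
Total = 6 + 7 + 4 + 7 + 17 + 7 = 48.

48 miles along W → H → C → F → A → P → W.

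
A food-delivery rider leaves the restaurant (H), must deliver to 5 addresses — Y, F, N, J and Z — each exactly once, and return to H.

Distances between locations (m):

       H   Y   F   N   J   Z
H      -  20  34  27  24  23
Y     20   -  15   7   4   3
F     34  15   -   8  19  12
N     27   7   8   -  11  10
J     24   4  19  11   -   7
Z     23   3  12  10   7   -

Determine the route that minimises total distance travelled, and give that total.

Shortest round trip = 78 m.

There are 60 distinct closed tours to check (reversals are equivalent).
H - Y - F - N - J - Z - H: 20+15+8+11+7+23 = 84
H - Y - F - N - Z - J - H: 20+15+8+10+7+24 = 84
H - Y - F - J - N - Z - H: 20+15+19+11+10+23 = 98
H - Y - F - J - Z - N - H: 20+15+19+7+10+27 = 98
H - Y - F - Z - N - J - H: 20+15+12+10+11+24 = 92
H - Y - F - Z - J - N - H: 20+15+12+7+11+27 = 92
H - Y - N - F - J - Z - H: 20+7+8+19+7+23 = 84
H - Y - N - F - Z - J - H: 20+7+8+12+7+24 = 78
H - Y - N - J - F - Z - H: 20+7+11+19+12+23 = 92
H - Y - N - J - Z - F - H: 20+7+11+7+12+34 = 91
H - Y - N - Z - F - J - H: 20+7+10+12+19+24 = 92
H - Y - N - Z - J - F - H: 20+7+10+7+19+34 = 97
H - Y - J - F - N - Z - H: 20+4+19+8+10+23 = 84
H - Y - J - F - Z - N - H: 20+4+19+12+10+27 = 92
… (46 more)
The minimum is 78.
One optimal route: H → Y → N → F → Z → J → H (or its reverse).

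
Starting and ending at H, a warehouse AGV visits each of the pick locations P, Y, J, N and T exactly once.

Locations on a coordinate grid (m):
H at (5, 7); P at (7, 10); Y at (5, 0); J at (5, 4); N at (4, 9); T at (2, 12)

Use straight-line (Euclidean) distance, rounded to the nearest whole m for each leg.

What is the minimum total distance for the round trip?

There are 60 distinct closed tours to check (reversals are equivalent).
H-P-Y-J-N-T-H: 4+10+4+5+4+6 = 33
H-P-Y-J-T-N-H: 4+10+4+9+4+2 = 33
H-P-Y-N-J-T-H: 4+10+9+5+9+6 = 43
H-P-Y-N-T-J-H: 4+10+9+4+9+3 = 39
H-P-Y-T-J-N-H: 4+10+12+9+5+2 = 42
H-P-Y-T-N-J-H: 4+10+12+4+5+3 = 38
H-P-J-Y-N-T-H: 4+6+4+9+4+6 = 33
H-P-J-Y-T-N-H: 4+6+4+12+4+2 = 32
H-P-J-N-Y-T-H: 4+6+5+9+12+6 = 42
H-P-J-N-T-Y-H: 4+6+5+4+12+7 = 38
H-P-J-T-Y-N-H: 4+6+9+12+9+2 = 42
H-P-J-T-N-Y-H: 4+6+9+4+9+7 = 39
H-P-N-Y-J-T-H: 4+3+9+4+9+6 = 35
H-P-N-Y-T-J-H: 4+3+9+12+9+3 = 40
… (46 more)
H-Y-J-P-T-N-H: 7+4+6+5+4+2 = 28  ← best
The minimum is 28.
One optimal route: H → Y → J → P → T → N → H (or its reverse).

Minimum total distance: 28 m.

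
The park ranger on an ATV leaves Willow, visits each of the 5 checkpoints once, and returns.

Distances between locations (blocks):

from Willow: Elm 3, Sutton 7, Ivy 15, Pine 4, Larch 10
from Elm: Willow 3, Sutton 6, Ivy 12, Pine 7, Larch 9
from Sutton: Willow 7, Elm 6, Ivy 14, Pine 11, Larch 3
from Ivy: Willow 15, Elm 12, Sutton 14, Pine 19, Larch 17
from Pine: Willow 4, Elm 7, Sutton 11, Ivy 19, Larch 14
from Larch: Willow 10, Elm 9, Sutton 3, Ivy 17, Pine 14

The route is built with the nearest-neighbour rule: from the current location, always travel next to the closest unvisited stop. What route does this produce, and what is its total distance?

Total distance 60 blocks via the nearest-neighbour route Willow → Elm → Sutton → Larch → Pine → Ivy → Willow.

At Willow the remaining stops are Elm 3, Pine 4, Sutton 7, Larch 10, Ivy 15; go to Elm.
At Elm the remaining stops are Sutton 6, Pine 7, Larch 9, Ivy 12; go to Sutton.
At Sutton the remaining stops are Larch 3, Pine 11, Ivy 14; go to Larch.
At Larch the remaining stops are Pine 14, Ivy 17; go to Pine.
At Pine the remaining stops are Ivy 19; go to Ivy.
Return Ivy→Willow: 15.
Total = 3 + 6 + 3 + 14 + 19 + 15 = 60.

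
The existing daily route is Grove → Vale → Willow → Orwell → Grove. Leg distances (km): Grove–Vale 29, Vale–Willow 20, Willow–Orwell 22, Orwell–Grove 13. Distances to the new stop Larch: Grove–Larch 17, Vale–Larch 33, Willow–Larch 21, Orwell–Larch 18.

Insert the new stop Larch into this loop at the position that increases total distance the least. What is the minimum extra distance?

Insertion cost between consecutive stops i–j is d(i,Larch) + d(Larch,j) − d(i,j):
  between Grove and Vale: 17 + 33 − 29 = 21
  between Vale and Willow: 33 + 21 − 20 = 34
  between Willow and Orwell: 21 + 18 − 22 = 17
  between Orwell and Grove: 18 + 17 − 13 = 22
Cheapest insertion is between Willow and Orwell, adding 17.
New total = 84 + 17 = 101.

+17 km — insert Larch between Willow and Orwell.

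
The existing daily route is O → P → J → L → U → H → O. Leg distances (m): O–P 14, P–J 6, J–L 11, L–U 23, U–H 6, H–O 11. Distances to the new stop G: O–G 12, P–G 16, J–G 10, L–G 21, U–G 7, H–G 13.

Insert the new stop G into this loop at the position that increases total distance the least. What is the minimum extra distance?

Insertion cost between consecutive stops i–j is d(i,G) + d(G,j) − d(i,j):
  between O and P: 12 + 16 − 14 = 14
  between P and J: 16 + 10 − 6 = 20
  between J and L: 10 + 21 − 11 = 20
  between L and U: 21 + 7 − 23 = 5
  between U and H: 7 + 13 − 6 = 14
  between H and O: 13 + 12 − 11 = 14
Cheapest insertion is between L and U, adding 5.
New total = 71 + 5 = 76.

Adding 5 m by placing G on the L–U leg.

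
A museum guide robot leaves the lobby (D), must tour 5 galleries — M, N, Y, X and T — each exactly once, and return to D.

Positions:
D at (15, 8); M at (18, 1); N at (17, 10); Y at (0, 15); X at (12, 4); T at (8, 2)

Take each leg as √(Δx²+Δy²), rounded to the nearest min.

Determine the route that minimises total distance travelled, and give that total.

D - M - N - Y - X - T - D: 8+9+18+16+4+9 = 64
D - M - N - Y - T - X - D: 8+9+18+15+4+5 = 59
D - M - N - X - Y - T - D: 8+9+8+16+15+9 = 65
D - M - N - X - T - Y - D: 8+9+8+4+15+17 = 61
D - M - N - T - Y - X - D: 8+9+12+15+16+5 = 65
D - M - N - T - X - Y - D: 8+9+12+4+16+17 = 66
D - M - Y - N - X - T - D: 8+23+18+8+4+9 = 70
D - M - Y - N - T - X - D: 8+23+18+12+4+5 = 70
D - M - Y - X - N - T - D: 8+23+16+8+12+9 = 76
D - M - Y - X - T - N - D: 8+23+16+4+12+3 = 66
D - M - Y - T - N - X - D: 8+23+15+12+8+5 = 71
D - M - Y - T - X - N - D: 8+23+15+4+8+3 = 61
D - M - X - N - Y - T - D: 8+7+8+18+15+9 = 65
D - M - X - N - T - Y - D: 8+7+8+12+15+17 = 67
… (46 more)
D - M - X - T - Y - N - D: 8+7+4+15+18+3 = 55  ← best
The minimum is 55.
One optimal route: D → M → X → T → Y → N → D (or its reverse).

Minimum total distance: 55 min.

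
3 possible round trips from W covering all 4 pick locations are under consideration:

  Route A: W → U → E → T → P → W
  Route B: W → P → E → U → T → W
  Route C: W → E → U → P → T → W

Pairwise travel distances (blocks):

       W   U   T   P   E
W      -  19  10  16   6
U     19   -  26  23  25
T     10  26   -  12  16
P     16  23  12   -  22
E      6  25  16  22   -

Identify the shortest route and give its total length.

Shortest is Route C, total 76 blocks.

Route A: 19 + 25 + 16 + 12 + 16 = 88
Route B: 16 + 22 + 25 + 26 + 10 = 99
Route C: 6 + 25 + 23 + 12 + 10 = 76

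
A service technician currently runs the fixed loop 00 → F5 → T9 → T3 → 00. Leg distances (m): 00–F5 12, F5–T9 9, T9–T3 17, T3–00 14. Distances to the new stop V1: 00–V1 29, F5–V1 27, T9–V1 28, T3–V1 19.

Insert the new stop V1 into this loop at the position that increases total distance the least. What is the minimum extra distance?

Minimum extra distance: 30 m, inserting V1 between T9 and T3.

Insertion cost between consecutive stops i–j is d(i,V1) + d(V1,j) − d(i,j):
  between 00 and F5: 29 + 27 − 12 = 44
  between F5 and T9: 27 + 28 − 9 = 46
  between T9 and T3: 28 + 19 − 17 = 30
  between T3 and 00: 19 + 29 − 14 = 34
Cheapest insertion is between T9 and T3, adding 30.
New total = 52 + 30 = 82.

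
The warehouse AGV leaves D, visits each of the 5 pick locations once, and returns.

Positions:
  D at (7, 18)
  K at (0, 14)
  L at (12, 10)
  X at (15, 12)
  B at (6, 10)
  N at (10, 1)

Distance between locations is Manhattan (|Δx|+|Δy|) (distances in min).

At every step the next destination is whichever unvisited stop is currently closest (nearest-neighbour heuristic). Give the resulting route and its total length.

Total distance 70 min via the nearest-neighbour route D → B → L → X → N → K → D.

At D the remaining stops are B 9, K 11, L 13, X 14, N 20; go to B.
At B the remaining stops are L 6, K 10, X 11, N 13; go to L.
At L the remaining stops are X 5, N 11, K 16; go to X.
At X the remaining stops are N 16, K 17; go to N.
At N the remaining stops are K 23; go to K.
Return K→D: 11.
Total = 9 + 6 + 5 + 16 + 23 + 11 = 70.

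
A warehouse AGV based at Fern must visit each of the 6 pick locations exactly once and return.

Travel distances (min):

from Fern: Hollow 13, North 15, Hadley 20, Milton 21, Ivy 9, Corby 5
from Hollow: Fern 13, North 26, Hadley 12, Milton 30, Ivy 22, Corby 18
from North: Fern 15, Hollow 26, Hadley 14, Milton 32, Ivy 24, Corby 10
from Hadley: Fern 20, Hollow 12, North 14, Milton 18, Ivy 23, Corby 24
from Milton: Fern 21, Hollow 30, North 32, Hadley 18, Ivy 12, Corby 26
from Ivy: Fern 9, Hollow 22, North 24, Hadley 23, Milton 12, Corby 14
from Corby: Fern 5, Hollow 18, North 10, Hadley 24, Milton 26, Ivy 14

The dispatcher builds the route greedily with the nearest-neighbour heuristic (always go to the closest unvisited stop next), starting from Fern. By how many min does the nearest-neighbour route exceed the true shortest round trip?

Excess over optimum: 4 min.

From Fern: Corby=5, Ivy=9, Hollow=13, North=15, Hadley=20, Milton=21 → choose Corby (5).
From Corby: North=10, Ivy=14, Hollow=18, Hadley=24, Milton=26 → choose North (10).
From North: Hadley=14, Ivy=24, Hollow=26, Milton=32 → choose Hadley (14).
From Hadley: Hollow=12, Milton=18, Ivy=23 → choose Hollow (12).
From Hollow: Ivy=22, Milton=30 → choose Ivy (22).
From Ivy: Milton=12 → choose Milton (12).
NN route Fern → Corby → North → Hadley → Hollow → Ivy → Milton → Fern costs 96.
Optimal: Fern → Ivy → Milton → Hollow → Hadley → North → Corby → Fern costs 92 (by enumerating all 360 distinct tours).
Excess = 96 − 92 = 4.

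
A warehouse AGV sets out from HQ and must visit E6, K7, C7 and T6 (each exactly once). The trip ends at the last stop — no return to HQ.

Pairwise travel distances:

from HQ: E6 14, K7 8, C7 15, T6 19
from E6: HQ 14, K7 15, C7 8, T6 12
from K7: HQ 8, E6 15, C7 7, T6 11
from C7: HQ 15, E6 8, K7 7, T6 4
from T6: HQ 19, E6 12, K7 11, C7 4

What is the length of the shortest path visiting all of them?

There are 4! = 24 possible orderings.
HQ→E6→K7→C7→T6: 14+15+7+4 = 40
HQ→E6→K7→T6→C7: 14+15+11+4 = 44
HQ→E6→C7→K7→T6: 14+8+7+11 = 40
HQ→E6→C7→T6→K7: 14+8+4+11 = 37
HQ→E6→T6→K7→C7: 14+12+11+7 = 44
HQ→E6→T6→C7→K7: 14+12+4+7 = 37
HQ→K7→E6→C7→T6: 8+15+8+4 = 35
HQ→K7→E6→T6→C7: 8+15+12+4 = 39
HQ→K7→C7→E6→T6: 8+7+8+12 = 35
HQ→K7→C7→T6→E6: 8+7+4+12 = 31
HQ→K7→T6→E6→C7: 8+11+12+8 = 39
HQ→K7→T6→C7→E6: 8+11+4+8 = 31
HQ→C7→E6→K7→T6: 15+8+15+11 = 49
HQ→C7→E6→T6→K7: 15+8+12+11 = 46
… (10 more)
The minimum is 31.
One shortest path: HQ → K7 → C7 → T6 → E6.

Shortest open route: 31.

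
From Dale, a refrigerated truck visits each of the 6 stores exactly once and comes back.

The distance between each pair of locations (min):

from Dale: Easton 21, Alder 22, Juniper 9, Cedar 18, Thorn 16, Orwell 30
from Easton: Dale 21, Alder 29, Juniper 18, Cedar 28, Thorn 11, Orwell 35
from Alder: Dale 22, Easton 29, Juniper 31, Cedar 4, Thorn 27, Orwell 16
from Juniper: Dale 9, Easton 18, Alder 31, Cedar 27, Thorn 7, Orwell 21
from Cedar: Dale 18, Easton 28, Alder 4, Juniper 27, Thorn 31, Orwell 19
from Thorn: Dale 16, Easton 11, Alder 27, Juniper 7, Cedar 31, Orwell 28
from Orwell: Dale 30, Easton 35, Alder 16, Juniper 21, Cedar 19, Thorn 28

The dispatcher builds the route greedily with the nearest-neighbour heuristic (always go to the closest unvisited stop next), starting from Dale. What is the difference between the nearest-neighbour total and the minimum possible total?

Excess over optimum: 7 min.

From Dale: Juniper=9, Thorn=16, Cedar=18, Easton=21, Alder=22, Orwell=30 → choose Juniper (9).
From Juniper: Thorn=7, Easton=18, Orwell=21, Cedar=27, Alder=31 → choose Thorn (7).
From Thorn: Easton=11, Alder=27, Orwell=28, Cedar=31 → choose Easton (11).
From Easton: Cedar=28, Alder=29, Orwell=35 → choose Cedar (28).
From Cedar: Alder=4, Orwell=19 → choose Alder (4).
From Alder: Orwell=16 → choose Orwell (16).
NN route Dale → Juniper → Thorn → Easton → Cedar → Alder → Orwell → Dale costs 105.
Optimal: Dale → Easton → Thorn → Juniper → Orwell → Alder → Cedar → Dale costs 98 (by enumerating all 360 distinct tours).
Excess = 105 − 98 = 7.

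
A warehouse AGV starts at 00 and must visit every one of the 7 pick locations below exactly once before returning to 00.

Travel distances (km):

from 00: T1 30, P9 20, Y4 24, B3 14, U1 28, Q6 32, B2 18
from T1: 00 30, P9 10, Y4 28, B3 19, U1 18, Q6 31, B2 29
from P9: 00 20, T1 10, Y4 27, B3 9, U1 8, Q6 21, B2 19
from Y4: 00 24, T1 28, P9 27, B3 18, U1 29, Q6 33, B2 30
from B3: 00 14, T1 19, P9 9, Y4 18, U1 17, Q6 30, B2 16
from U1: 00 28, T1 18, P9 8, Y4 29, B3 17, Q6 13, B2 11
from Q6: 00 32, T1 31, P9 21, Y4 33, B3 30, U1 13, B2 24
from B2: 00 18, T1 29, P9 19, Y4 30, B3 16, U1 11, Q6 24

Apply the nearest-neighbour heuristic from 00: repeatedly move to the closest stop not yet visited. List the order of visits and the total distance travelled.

149 km along 00 → B3 → P9 → U1 → B2 → Q6 → T1 → Y4 → 00.

At 00 the remaining stops are B3 14, B2 18, P9 20, Y4 24, U1 28, T1 30, Q6 32; go to B3.
At B3 the remaining stops are P9 9, B2 16, U1 17, Y4 18, T1 19, Q6 30; go to P9.
At P9 the remaining stops are U1 8, T1 10, B2 19, Q6 21, Y4 27; go to U1.
At U1 the remaining stops are B2 11, Q6 13, T1 18, Y4 29; go to B2.
At B2 the remaining stops are Q6 24, T1 29, Y4 30; go to Q6.
At Q6 the remaining stops are T1 31, Y4 33; go to T1.
At T1 the remaining stops are Y4 28; go to Y4.
Return Y4→00: 24.
Total = 14 + 9 + 8 + 11 + 24 + 31 + 28 + 24 = 149.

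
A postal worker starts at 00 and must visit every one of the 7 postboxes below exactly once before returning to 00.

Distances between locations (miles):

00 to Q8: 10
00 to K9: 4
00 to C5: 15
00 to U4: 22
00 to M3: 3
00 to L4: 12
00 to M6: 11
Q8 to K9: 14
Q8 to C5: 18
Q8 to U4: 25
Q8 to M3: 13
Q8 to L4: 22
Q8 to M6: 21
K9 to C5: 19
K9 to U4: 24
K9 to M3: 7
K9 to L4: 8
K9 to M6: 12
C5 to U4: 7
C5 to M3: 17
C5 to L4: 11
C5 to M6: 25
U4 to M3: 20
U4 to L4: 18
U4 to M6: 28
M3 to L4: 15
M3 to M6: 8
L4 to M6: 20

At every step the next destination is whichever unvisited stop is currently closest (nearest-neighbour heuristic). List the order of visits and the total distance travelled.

Total distance 93 miles via the nearest-neighbour route 00 → M3 → K9 → L4 → C5 → U4 → Q8 → M6 → 00.

00 → [M3:3 / K9:4 / Q8:10 / M6:11 / L4:12 / C5:15 / U4:22] → M3 (3)
M3 → [K9:7 / M6:8 / Q8:13 / L4:15 / C5:17 / U4:20] → K9 (7)
K9 → [L4:8 / M6:12 / Q8:14 / C5:19 / U4:24] → L4 (8)
L4 → [C5:11 / U4:18 / M6:20 / Q8:22] → C5 (11)
C5 → [U4:7 / Q8:18 / M6:25] → U4 (7)
U4 → [Q8:25 / M6:28] → Q8 (25)
Q8 → [M6:21] → M6 (21)
Return M6→00: 11.
Total = 3 + 7 + 8 + 11 + 7 + 25 + 21 + 11 = 93.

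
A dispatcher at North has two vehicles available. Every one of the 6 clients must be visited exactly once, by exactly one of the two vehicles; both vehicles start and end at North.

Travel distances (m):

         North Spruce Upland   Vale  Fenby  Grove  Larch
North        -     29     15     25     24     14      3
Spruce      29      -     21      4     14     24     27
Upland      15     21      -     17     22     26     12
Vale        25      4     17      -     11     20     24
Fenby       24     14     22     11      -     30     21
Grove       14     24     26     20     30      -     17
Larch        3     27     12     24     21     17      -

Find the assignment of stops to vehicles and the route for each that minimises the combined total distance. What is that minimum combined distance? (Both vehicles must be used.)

There are 2^5 − 1 = 31 ways to divide the 6 stops into two non-empty groups. For each, the best each vehicle can do is its own shortest tour through its group:
  {Spruce} + {Upland, Vale, Fenby, Grove, Larch}: 58 + 82 = 140
  {Upland} + {Spruce, Vale, Fenby, Grove, Larch}: 30 + 76 = 106
  {Spruce, Upland} + {Vale, Fenby, Grove, Larch}: 65 + 69 = 134
  {Vale} + {Spruce, Upland, Fenby, Grove, Larch}: 50 + 89 = 139
  {Spruce, Vale} + {Upland, Fenby, Grove, Larch}: 58 + 81 = 139
  {Upland, Vale} + {Spruce, Fenby, Grove, Larch}: 57 + 76 = 133
  … (31 splits in total)
  {Spruce, Upland, Vale, Fenby, Grove} + {Larch}: 89 + 6 = 95  ← best
Best: vehicle 1 North → Upland → Fenby → Spruce → Vale → Grove → North = 89; vehicle 2 North → Larch → North = 6; combined 95.

95 m — the smallest possible combined total.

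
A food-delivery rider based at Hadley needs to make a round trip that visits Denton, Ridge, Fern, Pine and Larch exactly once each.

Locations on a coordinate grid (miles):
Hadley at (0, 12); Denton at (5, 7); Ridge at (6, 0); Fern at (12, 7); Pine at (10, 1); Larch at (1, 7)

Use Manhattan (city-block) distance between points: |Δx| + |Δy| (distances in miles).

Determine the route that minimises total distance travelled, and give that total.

There are 60 distinct closed tours to check (reversals are equivalent).
Hadley → Denton → Ridge → Fern → Pine → Larch → Hadley: 10+8+13+8+15+6 = 60
Hadley → Denton → Ridge → Fern → Larch → Pine → Hadley: 10+8+13+11+15+21 = 78
Hadley → Denton → Ridge → Pine → Fern → Larch → Hadley: 10+8+5+8+11+6 = 48
Hadley → Denton → Ridge → Pine → Larch → Fern → Hadley: 10+8+5+15+11+17 = 66
Hadley → Denton → Ridge → Larch → Fern → Pine → Hadley: 10+8+12+11+8+21 = 70
Hadley → Denton → Ridge → Larch → Pine → Fern → Hadley: 10+8+12+15+8+17 = 70
Hadley → Denton → Fern → Ridge → Pine → Larch → Hadley: 10+7+13+5+15+6 = 56
Hadley → Denton → Fern → Ridge → Larch → Pine → Hadley: 10+7+13+12+15+21 = 78
Hadley → Denton → Fern → Pine → Ridge → Larch → Hadley: 10+7+8+5+12+6 = 48
Hadley → Denton → Fern → Pine → Larch → Ridge → Hadley: 10+7+8+15+12+18 = 70
Hadley → Denton → Fern → Larch → Ridge → Pine → Hadley: 10+7+11+12+5+21 = 66
Hadley → Denton → Fern → Larch → Pine → Ridge → Hadley: 10+7+11+15+5+18 = 66
Hadley → Denton → Pine → Ridge → Fern → Larch → Hadley: 10+11+5+13+11+6 = 56
Hadley → Denton → Pine → Ridge → Larch → Fern → Hadley: 10+11+5+12+11+17 = 66
… (46 more)
The minimum is 48.
One optimal route: Hadley → Denton → Ridge → Pine → Fern → Larch → Hadley (or its reverse).

Minimum total distance: 48 miles.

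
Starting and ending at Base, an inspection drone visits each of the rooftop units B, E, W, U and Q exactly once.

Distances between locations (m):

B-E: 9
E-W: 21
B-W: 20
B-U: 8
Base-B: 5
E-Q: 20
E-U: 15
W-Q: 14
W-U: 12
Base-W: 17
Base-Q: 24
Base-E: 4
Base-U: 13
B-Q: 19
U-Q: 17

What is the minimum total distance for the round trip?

Base→B→E→W→U→Q→Base: 5+9+21+12+17+24 = 88
Base→B→E→W→Q→U→Base: 5+9+21+14+17+13 = 79
Base→B→E→U→W→Q→Base: 5+9+15+12+14+24 = 79
Base→B→E→U→Q→W→Base: 5+9+15+17+14+17 = 77
Base→B→E→Q→W→U→Base: 5+9+20+14+12+13 = 73
Base→B→E→Q→U→W→Base: 5+9+20+17+12+17 = 80
Base→B→W→E→U→Q→Base: 5+20+21+15+17+24 = 102
Base→B→W→E→Q→U→Base: 5+20+21+20+17+13 = 96
Base→B→W→U→E→Q→Base: 5+20+12+15+20+24 = 96
Base→B→W→U→Q→E→Base: 5+20+12+17+20+4 = 78
Base→B→W→Q→E→U→Base: 5+20+14+20+15+13 = 87
Base→B→W→Q→U→E→Base: 5+20+14+17+15+4 = 75
Base→B→U→E→W→Q→Base: 5+8+15+21+14+24 = 87
Base→B→U→E→Q→W→Base: 5+8+15+20+14+17 = 79
… (46 more)
Base→B→U→W→Q→E→Base: 5+8+12+14+20+4 = 63  ← best
The minimum is 63.
One optimal route: Base → B → U → W → Q → E → Base (or its reverse).

63 m — the shortest possible round trip.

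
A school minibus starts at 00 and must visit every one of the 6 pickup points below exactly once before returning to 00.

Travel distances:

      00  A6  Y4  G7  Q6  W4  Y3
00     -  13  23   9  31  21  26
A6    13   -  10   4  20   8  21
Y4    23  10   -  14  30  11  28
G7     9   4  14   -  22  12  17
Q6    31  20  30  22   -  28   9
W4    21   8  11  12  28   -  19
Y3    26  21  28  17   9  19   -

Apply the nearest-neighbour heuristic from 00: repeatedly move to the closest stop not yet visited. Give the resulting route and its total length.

At 00 the remaining stops are G7 9, A6 13, W4 21, Y4 23, Y3 26, Q6 31; go to G7.
At G7 the remaining stops are A6 4, W4 12, Y4 14, Y3 17, Q6 22; go to A6.
At A6 the remaining stops are W4 8, Y4 10, Q6 20, Y3 21; go to W4.
At W4 the remaining stops are Y4 11, Y3 19, Q6 28; go to Y4.
At Y4 the remaining stops are Y3 28, Q6 30; go to Y3.
At Y3 the remaining stops are Q6 9; go to Q6.
Return Q6→00: 31.
Total = 9 + 4 + 8 + 11 + 28 + 9 + 31 = 100.

Nearest-neighbour total = 100; route 00 → G7 → A6 → W4 → Y4 → Y3 → Q6 → 00.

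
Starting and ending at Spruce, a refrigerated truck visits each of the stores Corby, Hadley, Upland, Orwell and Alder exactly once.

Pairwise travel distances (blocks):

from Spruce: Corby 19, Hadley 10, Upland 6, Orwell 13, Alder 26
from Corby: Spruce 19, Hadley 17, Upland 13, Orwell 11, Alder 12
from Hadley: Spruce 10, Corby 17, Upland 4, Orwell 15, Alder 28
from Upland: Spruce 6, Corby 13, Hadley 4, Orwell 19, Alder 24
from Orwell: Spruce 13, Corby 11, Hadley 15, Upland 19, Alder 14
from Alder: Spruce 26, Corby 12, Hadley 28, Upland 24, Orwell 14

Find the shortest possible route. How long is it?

There are 60 distinct closed tours to check (reversals are equivalent).
Spruce - Corby - Hadley - Upland - Orwell - Alder - Spruce: 19+17+4+19+14+26 = 99
Spruce - Corby - Hadley - Upland - Alder - Orwell - Spruce: 19+17+4+24+14+13 = 91
Spruce - Corby - Hadley - Orwell - Upland - Alder - Spruce: 19+17+15+19+24+26 = 120
Spruce - Corby - Hadley - Orwell - Alder - Upland - Spruce: 19+17+15+14+24+6 = 95
Spruce - Corby - Hadley - Alder - Upland - Orwell - Spruce: 19+17+28+24+19+13 = 120
Spruce - Corby - Hadley - Alder - Orwell - Upland - Spruce: 19+17+28+14+19+6 = 103
Spruce - Corby - Upland - Hadley - Orwell - Alder - Spruce: 19+13+4+15+14+26 = 91
Spruce - Corby - Upland - Hadley - Alder - Orwell - Spruce: 19+13+4+28+14+13 = 91
Spruce - Corby - Upland - Orwell - Hadley - Alder - Spruce: 19+13+19+15+28+26 = 120
Spruce - Corby - Upland - Orwell - Alder - Hadley - Spruce: 19+13+19+14+28+10 = 103
Spruce - Corby - Upland - Alder - Hadley - Orwell - Spruce: 19+13+24+28+15+13 = 112
Spruce - Corby - Upland - Alder - Orwell - Hadley - Spruce: 19+13+24+14+15+10 = 95
Spruce - Corby - Orwell - Hadley - Upland - Alder - Spruce: 19+11+15+4+24+26 = 99
Spruce - Corby - Orwell - Hadley - Alder - Upland - Spruce: 19+11+15+28+24+6 = 103
… (46 more)
Spruce - Hadley - Upland - Corby - Alder - Orwell - Spruce: 10+4+13+12+14+13 = 66  ← best
The minimum is 66.
One optimal route: Spruce → Hadley → Upland → Corby → Alder → Orwell → Spruce (or its reverse).

Shortest round trip = 66 blocks.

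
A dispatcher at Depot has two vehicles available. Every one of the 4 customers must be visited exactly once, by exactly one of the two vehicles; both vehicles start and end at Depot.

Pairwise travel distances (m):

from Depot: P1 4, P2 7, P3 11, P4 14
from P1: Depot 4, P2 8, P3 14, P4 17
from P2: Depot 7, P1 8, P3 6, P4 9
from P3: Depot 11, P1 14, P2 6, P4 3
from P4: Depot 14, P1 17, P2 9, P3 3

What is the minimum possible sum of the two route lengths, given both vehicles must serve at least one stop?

Check every non-empty split of the stops between the two vehicles; for each half take its own optimal tour:
  {P1} + {P2, P3, P4}: 8 + 30 = 38
  {P2} + {P1, P3, P4}: 14 + 35 = 49
  {P1, P2} + {P3, P4}: 19 + 28 = 47
  {P3} + {P1, P2, P4}: 22 + 35 = 57
  {P1, P3} + {P2, P4}: 29 + 30 = 59
  {P2, P3} + {P1, P4}: 24 + 35 = 59
  … (7 splits in total)
Best: vehicle 1 Depot → P1 → Depot = 8; vehicle 2 Depot → P2 → P3 → P4 → Depot = 30; combined 38.

38 m — the smallest possible combined total.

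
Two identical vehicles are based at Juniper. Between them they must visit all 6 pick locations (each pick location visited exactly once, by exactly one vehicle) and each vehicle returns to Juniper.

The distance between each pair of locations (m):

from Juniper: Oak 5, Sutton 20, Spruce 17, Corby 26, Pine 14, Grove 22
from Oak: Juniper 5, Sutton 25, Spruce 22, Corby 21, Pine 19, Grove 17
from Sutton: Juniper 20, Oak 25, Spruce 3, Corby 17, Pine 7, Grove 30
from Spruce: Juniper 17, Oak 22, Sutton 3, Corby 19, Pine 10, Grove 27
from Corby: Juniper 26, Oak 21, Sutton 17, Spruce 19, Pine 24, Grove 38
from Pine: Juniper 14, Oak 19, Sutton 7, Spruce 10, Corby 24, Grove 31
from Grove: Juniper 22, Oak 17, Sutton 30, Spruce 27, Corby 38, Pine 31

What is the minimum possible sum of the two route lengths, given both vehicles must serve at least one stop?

Check every non-empty split of the stops between the two vehicles; for each half take its own optimal tour:
  {Oak} + {Sutton, Spruce, Corby, Pine, Grove}: 10 + 103 = 113
  {Sutton} + {Oak, Spruce, Corby, Pine, Grove}: 40 + 103 = 143
  {Oak, Sutton} + {Spruce, Corby, Pine, Grove}: 50 + 103 = 153
  {Spruce} + {Oak, Sutton, Corby, Pine, Grove}: 34 + 98 = 132
  {Oak, Spruce} + {Sutton, Corby, Pine, Grove}: 44 + 98 = 142
  {Sutton, Spruce} + {Oak, Corby, Pine, Grove}: 40 + 98 = 138
  … (31 splits in total)
Best: vehicle 1 Juniper → Oak → Juniper = 10; vehicle 2 Juniper → Pine → Sutton → Spruce → Corby → Grove → Juniper = 103; combined 113.

113 m — the smallest possible combined total.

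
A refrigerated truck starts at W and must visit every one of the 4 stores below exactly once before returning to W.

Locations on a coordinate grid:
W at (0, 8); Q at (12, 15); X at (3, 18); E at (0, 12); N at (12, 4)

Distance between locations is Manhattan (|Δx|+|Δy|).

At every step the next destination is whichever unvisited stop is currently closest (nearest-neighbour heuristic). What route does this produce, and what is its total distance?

Total distance 52 via the nearest-neighbour route W → E → X → Q → N → W.

From W: distances to unvisited — E=4, X=13, N=16, Q=19. Nearest is E (4).
From E: distances to unvisited — X=9, Q=15, N=20. Nearest is X (9).
From X: distances to unvisited — Q=12, N=23. Nearest is Q (12).
From Q: distances to unvisited — N=11. Nearest is N (11).
Return N→W: 16.
Total = 4 + 9 + 12 + 11 + 16 = 52.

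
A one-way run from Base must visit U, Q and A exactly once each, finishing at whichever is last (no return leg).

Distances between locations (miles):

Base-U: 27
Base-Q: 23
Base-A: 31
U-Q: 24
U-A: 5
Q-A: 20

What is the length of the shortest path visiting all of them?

There are 3! = 6 possible orderings.
Base - U - Q - A: 27+24+20 = 71
Base - U - A - Q: 27+5+20 = 52
Base - Q - U - A: 23+24+5 = 52
Base - Q - A - U: 23+20+5 = 48
Base - A - U - Q: 31+5+24 = 60
Base - A - Q - U: 31+20+24 = 75
The minimum is 48.
One shortest path: Base → Q → A → U.

Shortest open route: 48 miles.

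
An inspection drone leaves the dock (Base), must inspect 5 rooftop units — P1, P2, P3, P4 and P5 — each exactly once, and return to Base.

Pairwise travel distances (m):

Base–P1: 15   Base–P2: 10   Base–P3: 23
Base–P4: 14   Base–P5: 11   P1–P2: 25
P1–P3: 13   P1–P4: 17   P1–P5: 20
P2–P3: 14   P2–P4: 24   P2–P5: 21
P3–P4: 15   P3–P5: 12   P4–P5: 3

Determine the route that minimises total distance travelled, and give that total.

There are 60 distinct closed tours to check (reversals are equivalent).
Base→P1→P2→P3→P4→P5→Base: 15+25+14+15+3+11 = 83
Base→P1→P2→P3→P5→P4→Base: 15+25+14+12+3+14 = 83
Base→P1→P2→P4→P3→P5→Base: 15+25+24+15+12+11 = 102
Base→P1→P2→P4→P5→P3→Base: 15+25+24+3+12+23 = 102
Base→P1→P2→P5→P3→P4→Base: 15+25+21+12+15+14 = 102
Base→P1→P2→P5→P4→P3→Base: 15+25+21+3+15+23 = 102
Base→P1→P3→P2→P4→P5→Base: 15+13+14+24+3+11 = 80
Base→P1→P3→P2→P5→P4→Base: 15+13+14+21+3+14 = 80
Base→P1→P3→P4→P2→P5→Base: 15+13+15+24+21+11 = 99
Base→P1→P3→P4→P5→P2→Base: 15+13+15+3+21+10 = 77
Base→P1→P3→P5→P2→P4→Base: 15+13+12+21+24+14 = 99
Base→P1→P3→P5→P4→P2→Base: 15+13+12+3+24+10 = 77
Base→P1→P4→P2→P3→P5→Base: 15+17+24+14+12+11 = 93
Base→P1→P4→P2→P5→P3→Base: 15+17+24+21+12+23 = 112
… (46 more)
Base→P2→P3→P1→P4→P5→Base: 10+14+13+17+3+11 = 68  ← best
The minimum is 68.
One optimal route: Base → P2 → P3 → P1 → P4 → P5 → Base (or its reverse).

68 m — the shortest possible round trip.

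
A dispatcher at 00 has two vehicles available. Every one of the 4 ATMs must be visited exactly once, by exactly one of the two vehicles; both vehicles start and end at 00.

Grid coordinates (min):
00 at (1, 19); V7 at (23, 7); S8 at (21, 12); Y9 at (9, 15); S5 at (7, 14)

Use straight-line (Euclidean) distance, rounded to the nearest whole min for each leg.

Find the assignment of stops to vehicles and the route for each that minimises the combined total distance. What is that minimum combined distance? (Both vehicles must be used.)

Check every non-empty split of the stops between the two vehicles; for each half take its own optimal tour:
  {V7} + {S8, Y9, S5}: 50 + 43 = 93
  {S8} + {V7, Y9, S5}: 42 + 50 = 92
  {V7, S8} + {Y9, S5}: 51 + 19 = 70
  {Y9} + {V7, S8, S5}: 18 + 51 = 69
  {V7, Y9} + {S8, S5}: 50 + 43 = 93
  {S8, Y9} + {V7, S5}: 42 + 50 = 92
  … (7 splits in total)
  {V7, S8, Y9} + {S5}: 51 + 16 = 67  ← best
Best: vehicle 1 00 → V7 → S8 → Y9 → 00 = 51; vehicle 2 00 → S5 → 00 = 16; combined 67.

Minimum combined distance: 67 min.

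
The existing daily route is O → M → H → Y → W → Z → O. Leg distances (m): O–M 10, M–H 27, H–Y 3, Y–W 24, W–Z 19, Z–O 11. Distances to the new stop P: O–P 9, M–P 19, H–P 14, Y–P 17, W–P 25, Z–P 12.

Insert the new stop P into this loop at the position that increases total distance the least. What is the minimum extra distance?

Insertion cost between consecutive stops i–j is d(i,P) + d(P,j) − d(i,j):
  between O and M: 9 + 19 − 10 = 18
  between M and H: 19 + 14 − 27 = 6
  between H and Y: 14 + 17 − 3 = 28
  between Y and W: 17 + 25 − 24 = 18
  between W and Z: 25 + 12 − 19 = 18
  between Z and O: 12 + 9 − 11 = 10
Cheapest insertion is between M and H, adding 6.
New total = 94 + 6 = 100.

Minimum extra distance: 6 m, inserting P between M and H.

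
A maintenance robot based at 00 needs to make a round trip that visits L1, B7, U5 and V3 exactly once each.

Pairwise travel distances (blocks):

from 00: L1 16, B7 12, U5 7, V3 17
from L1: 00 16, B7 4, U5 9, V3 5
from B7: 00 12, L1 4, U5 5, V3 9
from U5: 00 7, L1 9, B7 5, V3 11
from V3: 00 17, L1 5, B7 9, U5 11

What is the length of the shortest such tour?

Shortest round trip = 38 blocks.

With 4 stops there are 4!/2 = 12 distinct round trips (a route and its reverse cost the same).
00 - L1 - B7 - U5 - V3 - 00: 16+4+5+11+17 = 53
00 - L1 - B7 - V3 - U5 - 00: 16+4+9+11+7 = 47
00 - L1 - U5 - B7 - V3 - 00: 16+9+5+9+17 = 56
00 - L1 - U5 - V3 - B7 - 00: 16+9+11+9+12 = 57
00 - L1 - V3 - B7 - U5 - 00: 16+5+9+5+7 = 42
00 - L1 - V3 - U5 - B7 - 00: 16+5+11+5+12 = 49
00 - B7 - L1 - U5 - V3 - 00: 12+4+9+11+17 = 53
00 - B7 - L1 - V3 - U5 - 00: 12+4+5+11+7 = 39
00 - B7 - U5 - L1 - V3 - 00: 12+5+9+5+17 = 48
00 - B7 - V3 - L1 - U5 - 00: 12+9+5+9+7 = 42
00 - U5 - L1 - B7 - V3 - 00: 7+9+4+9+17 = 46
00 - U5 - B7 - L1 - V3 - 00: 7+5+4+5+17 = 38
The minimum is 38.
One optimal route: 00 → U5 → B7 → L1 → V3 → 00 (or its reverse).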